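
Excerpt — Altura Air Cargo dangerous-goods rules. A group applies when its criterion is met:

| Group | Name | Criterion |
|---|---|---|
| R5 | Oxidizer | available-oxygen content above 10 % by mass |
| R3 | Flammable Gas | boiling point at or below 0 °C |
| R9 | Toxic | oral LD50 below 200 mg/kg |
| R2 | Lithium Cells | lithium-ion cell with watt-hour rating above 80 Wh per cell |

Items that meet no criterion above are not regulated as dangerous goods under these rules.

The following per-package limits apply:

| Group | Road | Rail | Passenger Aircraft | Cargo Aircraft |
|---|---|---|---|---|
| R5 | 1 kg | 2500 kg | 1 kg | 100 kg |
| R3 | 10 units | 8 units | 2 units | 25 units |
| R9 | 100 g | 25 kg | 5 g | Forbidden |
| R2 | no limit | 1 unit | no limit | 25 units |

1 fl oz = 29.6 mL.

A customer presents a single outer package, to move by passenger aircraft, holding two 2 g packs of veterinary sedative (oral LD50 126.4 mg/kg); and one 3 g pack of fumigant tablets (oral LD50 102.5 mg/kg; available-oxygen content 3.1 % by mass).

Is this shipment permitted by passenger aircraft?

Veterinary sedative: oral LD50 126.4 mg/kg < 200 mg/kg → Group R9 (Toxic).
Fumigant tablets: oral LD50 102.5 mg/kg < 200 mg/kg → Group R9 (Toxic).
Group R9 net quantity: (two 2 g packs = 4 g) + 3 g = 7 g.
That exceeds the Group R9 passenger aircraft limit of 5 g.

No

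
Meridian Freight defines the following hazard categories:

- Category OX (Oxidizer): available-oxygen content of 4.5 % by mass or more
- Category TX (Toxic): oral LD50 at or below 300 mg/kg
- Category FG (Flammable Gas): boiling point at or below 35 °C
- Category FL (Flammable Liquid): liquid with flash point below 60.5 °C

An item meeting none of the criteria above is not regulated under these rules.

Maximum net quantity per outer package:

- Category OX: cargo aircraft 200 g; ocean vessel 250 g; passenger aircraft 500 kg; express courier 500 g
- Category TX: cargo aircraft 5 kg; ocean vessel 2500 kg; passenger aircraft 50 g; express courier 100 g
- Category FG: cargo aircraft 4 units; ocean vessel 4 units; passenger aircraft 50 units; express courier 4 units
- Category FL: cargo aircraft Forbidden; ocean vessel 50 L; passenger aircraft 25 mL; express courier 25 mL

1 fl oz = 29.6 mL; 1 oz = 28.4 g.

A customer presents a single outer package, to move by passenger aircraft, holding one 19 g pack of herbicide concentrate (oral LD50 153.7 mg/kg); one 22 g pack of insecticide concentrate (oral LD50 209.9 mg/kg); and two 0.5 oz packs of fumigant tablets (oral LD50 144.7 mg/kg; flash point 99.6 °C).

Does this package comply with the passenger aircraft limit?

No

The herbicide concentrate has oral LD50 153.7 mg/kg, which is ≤ 300 mg/kg, so it is Category TX (Toxic).
Insecticide concentrate: oral LD50 209.9 mg/kg ≤ 300 mg/kg → Category TX (Toxic).
Oral LD50 144.7 mg/kg meets the Category TX criterion (Toxic), so the fumigant tablets are Category TX.
Total Category TX: 19 g + 22 g + (two 0.5 oz packs = 28.4 g) = 69.4 g.
69.4 g > 50 g (passenger aircraft limit, Category TX) — over the limit.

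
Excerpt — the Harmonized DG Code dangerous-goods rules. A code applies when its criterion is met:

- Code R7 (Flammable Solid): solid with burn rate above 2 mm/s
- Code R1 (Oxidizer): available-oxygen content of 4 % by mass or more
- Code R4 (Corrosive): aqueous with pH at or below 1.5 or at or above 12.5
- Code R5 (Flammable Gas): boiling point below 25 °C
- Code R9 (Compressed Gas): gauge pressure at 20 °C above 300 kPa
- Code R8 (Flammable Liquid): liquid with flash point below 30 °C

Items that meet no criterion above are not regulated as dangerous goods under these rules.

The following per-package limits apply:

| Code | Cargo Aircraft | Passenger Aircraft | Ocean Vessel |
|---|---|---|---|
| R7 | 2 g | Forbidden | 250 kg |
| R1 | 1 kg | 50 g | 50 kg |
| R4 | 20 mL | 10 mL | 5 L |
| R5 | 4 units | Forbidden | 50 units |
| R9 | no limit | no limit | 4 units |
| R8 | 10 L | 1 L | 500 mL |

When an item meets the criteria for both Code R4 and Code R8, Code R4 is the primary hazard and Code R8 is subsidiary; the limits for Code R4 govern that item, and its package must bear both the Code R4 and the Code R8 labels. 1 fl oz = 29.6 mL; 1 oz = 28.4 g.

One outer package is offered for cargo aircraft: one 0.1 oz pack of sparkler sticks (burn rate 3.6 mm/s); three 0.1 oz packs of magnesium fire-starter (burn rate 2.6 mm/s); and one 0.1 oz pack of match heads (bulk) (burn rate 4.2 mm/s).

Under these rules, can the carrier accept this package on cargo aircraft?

The sparkler sticks have burn rate 3.6 mm/s, which is > 2 mm/s, so they are Code R7 (Flammable Solid).
Magnesium fire-starter: burn rate 2.6 mm/s > 2 mm/s → Code R7 (Flammable Solid).
Burn rate 4.2 mm/s meets the Code R7 criterion (Flammable Solid), so the match heads (bulk) are Code R7.
Total Code R7: (one 0.1 oz pack = 2.84 g) + (three 0.1 oz packs = 8.52 g) + (one 0.1 oz pack = 2.84 g) = 14.2 g.
14.2 g exceeds the cargo aircraft limit of 2 g for Code R7.

No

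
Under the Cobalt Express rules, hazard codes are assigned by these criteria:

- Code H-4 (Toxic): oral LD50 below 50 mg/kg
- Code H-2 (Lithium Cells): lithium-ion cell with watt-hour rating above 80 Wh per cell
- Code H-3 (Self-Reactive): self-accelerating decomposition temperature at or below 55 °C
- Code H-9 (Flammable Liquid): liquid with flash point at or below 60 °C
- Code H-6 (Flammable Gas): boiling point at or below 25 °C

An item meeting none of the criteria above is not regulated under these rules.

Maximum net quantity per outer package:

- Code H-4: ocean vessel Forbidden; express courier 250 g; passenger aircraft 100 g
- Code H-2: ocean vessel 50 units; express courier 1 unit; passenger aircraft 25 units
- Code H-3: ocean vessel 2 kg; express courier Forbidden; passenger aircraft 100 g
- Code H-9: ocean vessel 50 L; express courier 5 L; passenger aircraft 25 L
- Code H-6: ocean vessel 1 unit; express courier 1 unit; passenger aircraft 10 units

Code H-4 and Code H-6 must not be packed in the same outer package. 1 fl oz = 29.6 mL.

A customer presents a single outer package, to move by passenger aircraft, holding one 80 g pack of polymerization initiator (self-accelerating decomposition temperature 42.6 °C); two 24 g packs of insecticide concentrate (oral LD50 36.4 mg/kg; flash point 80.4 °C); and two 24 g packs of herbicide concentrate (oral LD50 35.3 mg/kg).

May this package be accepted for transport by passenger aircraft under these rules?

Yes

Polymerization initiator: self-accelerating decomposition temperature 42.6 °C ≤ 55 °C → Code H-3 (Self-Reactive).
Insecticide concentrate: oral LD50 36.4 mg/kg < 50 mg/kg → Code H-4 (Toxic).
With oral LD50 35.3 mg/kg (< 50 mg/kg), the herbicide concentrate falls in Code H-4.
Total Code H-4: (two 24 g packs = 48 g) + (two 24 g packs = 48 g) = 96 g.
96 g is within the passenger aircraft limit of 100 g for Code H-4.
Code H-3 quantity: 80 g.
80 g ≤ 100 g (passenger aircraft limit, Code H-3) — within limit.
The segregation rule (Code H-4 with Code H-6) does not apply to Code H-4 with Code H-3.
Every hazard code is within its passenger aircraft limit and no segregation rule is violated.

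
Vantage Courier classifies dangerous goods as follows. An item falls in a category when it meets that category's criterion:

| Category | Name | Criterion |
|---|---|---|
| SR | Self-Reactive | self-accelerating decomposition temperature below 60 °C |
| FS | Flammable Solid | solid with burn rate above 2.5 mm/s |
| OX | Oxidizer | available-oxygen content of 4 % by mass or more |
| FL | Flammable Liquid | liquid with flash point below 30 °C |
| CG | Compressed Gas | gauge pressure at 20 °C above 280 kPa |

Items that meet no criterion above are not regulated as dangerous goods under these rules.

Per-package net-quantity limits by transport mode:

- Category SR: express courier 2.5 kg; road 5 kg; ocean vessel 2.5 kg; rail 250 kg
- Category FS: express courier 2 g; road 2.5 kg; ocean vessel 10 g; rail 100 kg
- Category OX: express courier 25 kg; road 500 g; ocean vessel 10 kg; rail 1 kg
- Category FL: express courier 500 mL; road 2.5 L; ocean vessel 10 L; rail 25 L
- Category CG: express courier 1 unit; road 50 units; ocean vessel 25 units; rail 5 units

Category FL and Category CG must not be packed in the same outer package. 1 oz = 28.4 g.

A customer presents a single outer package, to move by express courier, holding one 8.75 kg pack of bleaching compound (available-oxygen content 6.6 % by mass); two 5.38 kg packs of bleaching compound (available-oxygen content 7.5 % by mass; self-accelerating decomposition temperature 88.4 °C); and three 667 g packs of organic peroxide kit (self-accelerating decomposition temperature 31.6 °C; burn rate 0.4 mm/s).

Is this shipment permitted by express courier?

Available-oxygen content 6.6 % by mass meets the Category OX criterion (Oxidizer), so the bleaching compound is Category OX.
The bleaching compound has available-oxygen content 7.5 % by mass, which is ≥ 4 % by mass, so it is Category OX (Oxidizer).
Organic peroxide kit: self-accelerating decomposition temperature 31.6 °C < 60 °C → Category SR (Self-Reactive).
Total Category OX: 8.75 kg + (two 5.38 kg packs = 10.76 kg) = 19.51 kg.
19.51 kg is within the express courier limit of 25 kg for Category OX.
Category SR quantity: three 667 g packs = 2.001 kg.
That is within the Category SR express courier limit of 2.5 kg.
The segregation rule (Category FL with Category CG) does not apply to Category OX with Category SR.
Every hazard category is within its express courier limit and no segregation rule is violated.

Yes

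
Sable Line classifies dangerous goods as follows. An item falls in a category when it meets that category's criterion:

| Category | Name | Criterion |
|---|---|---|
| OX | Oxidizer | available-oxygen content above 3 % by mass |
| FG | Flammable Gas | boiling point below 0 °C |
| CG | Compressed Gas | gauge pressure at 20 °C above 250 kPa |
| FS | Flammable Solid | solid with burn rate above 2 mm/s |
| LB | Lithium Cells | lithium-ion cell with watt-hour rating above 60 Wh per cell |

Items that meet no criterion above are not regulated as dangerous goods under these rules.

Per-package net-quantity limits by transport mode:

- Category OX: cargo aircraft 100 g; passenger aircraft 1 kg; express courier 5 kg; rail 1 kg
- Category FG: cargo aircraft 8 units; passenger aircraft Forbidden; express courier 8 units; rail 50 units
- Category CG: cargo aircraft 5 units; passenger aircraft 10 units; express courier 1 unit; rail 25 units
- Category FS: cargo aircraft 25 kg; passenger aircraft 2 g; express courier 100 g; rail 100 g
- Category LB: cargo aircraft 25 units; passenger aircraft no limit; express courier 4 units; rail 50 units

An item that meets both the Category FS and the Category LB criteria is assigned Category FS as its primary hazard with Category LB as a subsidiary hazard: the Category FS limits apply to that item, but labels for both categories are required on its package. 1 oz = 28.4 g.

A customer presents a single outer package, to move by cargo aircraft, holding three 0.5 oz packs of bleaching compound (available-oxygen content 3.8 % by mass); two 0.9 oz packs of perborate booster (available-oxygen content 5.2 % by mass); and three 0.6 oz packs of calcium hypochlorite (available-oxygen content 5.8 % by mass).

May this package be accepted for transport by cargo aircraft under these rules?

No

With available-oxygen content 3.8 % by mass (> 3 % by mass), the bleaching compound falls in Category OX.
Available-oxygen content 5.2 % by mass meets the Category OX criterion (Oxidizer), so the perborate booster is Category OX.
With available-oxygen content 5.8 % by mass (> 3 % by mass), the calcium hypochlorite falls in Category OX.
Total Category OX: (three 0.5 oz packs = 42.6 g) + (two 0.9 oz packs = 51.12 g) + (three 0.6 oz packs = 51.12 g) = 144.84 g.
That exceeds the Category OX cargo aircraft limit of 100 g.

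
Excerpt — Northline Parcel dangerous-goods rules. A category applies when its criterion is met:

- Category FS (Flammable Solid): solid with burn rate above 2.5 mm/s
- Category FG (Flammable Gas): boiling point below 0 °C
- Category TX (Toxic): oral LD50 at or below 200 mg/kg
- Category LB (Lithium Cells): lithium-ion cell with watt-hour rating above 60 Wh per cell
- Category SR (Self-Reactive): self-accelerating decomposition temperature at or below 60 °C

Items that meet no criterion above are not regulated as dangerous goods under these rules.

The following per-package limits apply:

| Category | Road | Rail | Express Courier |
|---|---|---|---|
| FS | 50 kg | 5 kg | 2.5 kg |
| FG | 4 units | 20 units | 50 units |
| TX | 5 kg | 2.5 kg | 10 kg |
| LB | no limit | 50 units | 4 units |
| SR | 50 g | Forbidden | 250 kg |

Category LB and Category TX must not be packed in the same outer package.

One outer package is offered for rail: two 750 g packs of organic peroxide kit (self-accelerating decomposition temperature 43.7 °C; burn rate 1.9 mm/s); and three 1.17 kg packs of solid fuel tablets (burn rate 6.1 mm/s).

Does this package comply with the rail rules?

No

With self-accelerating decomposition temperature 43.7 °C (≤ 60 °C), the organic peroxide kit falls in Category SR.
The solid fuel tablets have burn rate 6.1 mm/s, which is > 2.5 mm/s, so they are Category FS (Flammable Solid).
Category SR quantity: two 750 g packs = 1.5 kg.
By rail, Category SR is Forbidden regardless of quantity.
Category FS quantity: three 1.17 kg packs = 3.51 kg.
3.51 kg is within the rail limit of 5 kg for Category FS.
The segregation rule (Category LB with Category TX) does not apply to Category SR with Category FS.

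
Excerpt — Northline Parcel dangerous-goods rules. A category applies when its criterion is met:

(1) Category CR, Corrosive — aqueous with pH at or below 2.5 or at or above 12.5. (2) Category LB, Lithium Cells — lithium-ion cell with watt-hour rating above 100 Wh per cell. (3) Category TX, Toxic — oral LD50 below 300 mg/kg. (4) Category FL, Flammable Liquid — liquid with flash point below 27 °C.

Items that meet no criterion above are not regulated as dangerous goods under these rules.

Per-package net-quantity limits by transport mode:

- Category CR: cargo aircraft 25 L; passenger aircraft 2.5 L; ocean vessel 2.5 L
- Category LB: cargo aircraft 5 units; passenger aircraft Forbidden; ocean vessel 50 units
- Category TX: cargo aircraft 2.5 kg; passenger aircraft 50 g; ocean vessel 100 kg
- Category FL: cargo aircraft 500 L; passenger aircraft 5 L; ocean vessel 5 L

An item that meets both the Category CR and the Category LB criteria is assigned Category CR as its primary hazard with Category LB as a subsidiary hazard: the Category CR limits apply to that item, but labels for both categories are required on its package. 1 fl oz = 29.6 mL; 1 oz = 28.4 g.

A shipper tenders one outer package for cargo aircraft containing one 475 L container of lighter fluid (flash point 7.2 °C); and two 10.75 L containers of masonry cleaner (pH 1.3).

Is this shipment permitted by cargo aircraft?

Flash point 7.2 °C meets the Category FL criterion (Flammable Liquid), so the lighter fluid is Category FL.
The masonry cleaner has pH 1.3, which is ≤ 2.5, so it is Category CR (Corrosive).
Category FL quantity: 475 L.
That is within the Category FL cargo aircraft limit of 500 L.
Category CR quantity: two 10.75 L containers = 21.5 L.
That is within the Category CR cargo aircraft limit of 25 L.
Every hazard category is within its cargo aircraft limit and no segregation rule is violated.

Yes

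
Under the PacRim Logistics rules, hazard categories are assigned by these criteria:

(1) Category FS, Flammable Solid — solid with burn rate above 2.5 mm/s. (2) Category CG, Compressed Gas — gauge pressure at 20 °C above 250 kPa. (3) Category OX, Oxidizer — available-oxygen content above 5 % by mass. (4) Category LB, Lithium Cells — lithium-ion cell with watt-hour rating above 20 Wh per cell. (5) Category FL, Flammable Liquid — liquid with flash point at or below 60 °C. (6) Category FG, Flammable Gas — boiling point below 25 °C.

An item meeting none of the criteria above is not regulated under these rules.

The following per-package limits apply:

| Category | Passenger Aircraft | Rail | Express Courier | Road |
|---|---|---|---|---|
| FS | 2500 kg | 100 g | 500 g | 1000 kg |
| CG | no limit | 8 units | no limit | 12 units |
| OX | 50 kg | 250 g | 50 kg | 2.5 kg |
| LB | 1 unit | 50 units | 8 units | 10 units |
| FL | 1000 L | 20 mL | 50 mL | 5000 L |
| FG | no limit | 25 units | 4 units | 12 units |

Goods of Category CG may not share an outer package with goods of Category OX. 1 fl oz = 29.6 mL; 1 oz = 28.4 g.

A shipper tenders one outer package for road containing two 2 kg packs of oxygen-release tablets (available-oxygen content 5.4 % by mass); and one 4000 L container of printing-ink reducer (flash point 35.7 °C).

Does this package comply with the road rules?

No

With available-oxygen content 5.4 % by mass (> 5 % by mass), the oxygen-release tablets fall in Category OX.
With flash point 35.7 °C (≤ 60 °C), the printing-ink reducer falls in Category FL.
Category FL quantity: 4000 L.
4000 L ≤ 5000 L (road limit, Category FL) — within limit.
Category OX quantity: two 2 kg packs = 4 kg.
4 kg > 2.5 kg (road limit, Category OX) — over the limit.
The segregation rule (Category CG with Category OX) does not apply to Category FL with Category OX.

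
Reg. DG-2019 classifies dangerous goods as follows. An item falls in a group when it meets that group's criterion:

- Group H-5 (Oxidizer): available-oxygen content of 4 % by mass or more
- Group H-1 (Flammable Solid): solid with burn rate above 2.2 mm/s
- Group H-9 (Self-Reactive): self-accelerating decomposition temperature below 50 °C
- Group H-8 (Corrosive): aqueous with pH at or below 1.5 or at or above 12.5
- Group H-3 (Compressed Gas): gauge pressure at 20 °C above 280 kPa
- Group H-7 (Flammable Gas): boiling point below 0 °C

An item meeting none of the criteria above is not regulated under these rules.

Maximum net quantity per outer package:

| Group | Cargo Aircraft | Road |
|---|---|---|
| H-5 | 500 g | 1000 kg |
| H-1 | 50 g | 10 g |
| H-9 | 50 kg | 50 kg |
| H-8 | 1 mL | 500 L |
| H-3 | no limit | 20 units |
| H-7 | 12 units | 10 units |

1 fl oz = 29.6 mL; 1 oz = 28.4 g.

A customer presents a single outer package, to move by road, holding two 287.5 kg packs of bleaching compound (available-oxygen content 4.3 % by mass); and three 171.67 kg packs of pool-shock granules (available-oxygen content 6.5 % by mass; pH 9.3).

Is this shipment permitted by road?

No

With available-oxygen content 4.3 % by mass (≥ 4 % by mass), the bleaching compound falls in Group H-5.
Available-oxygen content 6.5 % by mass meets the Group H-5 criterion (Oxidizer), so the pool-shock granules are Group H-5.
Total Group H-5: (two 287.5 kg packs = 575 kg) + (three 171.67 kg packs = 515.01 kg) = 1090.01 kg.
1090.01 kg exceeds the road limit of 1000 kg for Group H-5.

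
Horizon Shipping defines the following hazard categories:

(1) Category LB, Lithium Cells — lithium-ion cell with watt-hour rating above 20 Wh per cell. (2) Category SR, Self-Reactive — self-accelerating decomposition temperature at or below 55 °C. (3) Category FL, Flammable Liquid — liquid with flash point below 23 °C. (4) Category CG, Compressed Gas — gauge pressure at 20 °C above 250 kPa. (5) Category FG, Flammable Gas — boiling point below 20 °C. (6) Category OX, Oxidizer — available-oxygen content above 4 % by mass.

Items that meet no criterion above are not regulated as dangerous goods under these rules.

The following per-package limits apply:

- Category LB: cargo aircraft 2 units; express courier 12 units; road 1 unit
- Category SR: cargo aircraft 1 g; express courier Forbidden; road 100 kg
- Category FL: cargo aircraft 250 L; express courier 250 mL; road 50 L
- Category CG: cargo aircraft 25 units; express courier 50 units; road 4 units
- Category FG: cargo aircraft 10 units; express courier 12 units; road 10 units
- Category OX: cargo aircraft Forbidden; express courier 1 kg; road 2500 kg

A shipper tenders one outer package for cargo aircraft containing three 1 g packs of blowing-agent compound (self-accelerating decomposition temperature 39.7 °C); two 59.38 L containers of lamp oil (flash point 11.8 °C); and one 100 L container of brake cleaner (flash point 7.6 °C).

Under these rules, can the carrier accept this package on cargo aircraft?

Self-accelerating decomposition temperature 39.7 °C meets the Category SR criterion (Self-Reactive), so the blowing-agent compound is Category SR.
Lamp oil: flash point 11.8 °C < 23 °C → Category FL (Flammable Liquid).
Flash point 7.6 °C meets the Category FL criterion (Flammable Liquid), so the brake cleaner is Category FL.
Category FL net quantity: (two 59.38 L containers = 118.76 L) + 100 L = 218.76 L.
That is within the Category FL cargo aircraft limit of 250 L.
Category SR quantity: three 1 g packs = 3 g.
3 g > 1 g (cargo aircraft limit, Category SR) — over the limit.

No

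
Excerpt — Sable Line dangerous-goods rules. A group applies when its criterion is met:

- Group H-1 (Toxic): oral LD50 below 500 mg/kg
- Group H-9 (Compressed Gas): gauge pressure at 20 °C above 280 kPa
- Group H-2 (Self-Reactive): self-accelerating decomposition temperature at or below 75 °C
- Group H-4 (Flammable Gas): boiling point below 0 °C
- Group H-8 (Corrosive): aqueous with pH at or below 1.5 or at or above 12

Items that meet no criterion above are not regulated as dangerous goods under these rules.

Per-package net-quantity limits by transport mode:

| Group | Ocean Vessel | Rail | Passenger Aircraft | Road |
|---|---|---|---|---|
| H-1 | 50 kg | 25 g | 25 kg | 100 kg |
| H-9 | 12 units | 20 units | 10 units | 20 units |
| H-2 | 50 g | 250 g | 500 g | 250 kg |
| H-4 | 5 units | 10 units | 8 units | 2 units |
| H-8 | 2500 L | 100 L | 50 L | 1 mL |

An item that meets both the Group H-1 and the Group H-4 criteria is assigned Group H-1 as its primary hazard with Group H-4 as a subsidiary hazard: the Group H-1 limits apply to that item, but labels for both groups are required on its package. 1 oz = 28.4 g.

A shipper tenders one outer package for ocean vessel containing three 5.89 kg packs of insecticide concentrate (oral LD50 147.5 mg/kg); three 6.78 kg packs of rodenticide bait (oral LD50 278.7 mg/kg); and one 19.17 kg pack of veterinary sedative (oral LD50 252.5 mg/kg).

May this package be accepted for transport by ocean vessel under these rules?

No

Oral LD50 147.5 mg/kg meets the Group H-1 criterion (Toxic), so the insecticide concentrate is Group H-1.
With oral LD50 278.7 mg/kg (< 500 mg/kg), the rodenticide bait falls in Group H-1.
With oral LD50 252.5 mg/kg (< 500 mg/kg), the veterinary sedative falls in Group H-1.
Total Group H-1: (three 5.89 kg packs = 17.67 kg) + (three 6.78 kg packs = 20.34 kg) + 19.17 kg = 57.18 kg.
57.18 kg exceeds the ocean vessel limit of 50 kg for Group H-1.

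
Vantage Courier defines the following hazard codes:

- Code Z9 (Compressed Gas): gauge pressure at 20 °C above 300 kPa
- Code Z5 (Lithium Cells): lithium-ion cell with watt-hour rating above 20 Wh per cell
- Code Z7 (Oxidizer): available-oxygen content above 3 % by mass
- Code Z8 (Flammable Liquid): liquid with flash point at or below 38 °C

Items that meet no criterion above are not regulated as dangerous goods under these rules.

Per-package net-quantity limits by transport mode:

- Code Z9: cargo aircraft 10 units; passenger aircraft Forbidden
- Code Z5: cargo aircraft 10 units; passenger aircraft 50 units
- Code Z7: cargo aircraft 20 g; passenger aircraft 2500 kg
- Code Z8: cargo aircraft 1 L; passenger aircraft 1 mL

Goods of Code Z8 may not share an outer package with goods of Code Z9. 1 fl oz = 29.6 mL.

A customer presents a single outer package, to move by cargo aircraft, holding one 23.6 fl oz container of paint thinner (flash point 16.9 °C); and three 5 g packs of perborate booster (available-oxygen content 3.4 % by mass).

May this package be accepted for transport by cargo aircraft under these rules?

Yes

With flash point 16.9 °C (≤ 38 °C), the paint thinner falls in Code Z8.
With available-oxygen content 3.4 % by mass (> 3 % by mass), the perborate booster falls in Code Z7.
Code Z8 quantity: one 23.6 fl oz container = 698.56 mL.
That is within the Code Z8 cargo aircraft limit of 1 L.
Code Z7 quantity: three 5 g packs = 15 g.
15 g ≤ 20 g (cargo aircraft limit, Code Z7) — within limit.
The segregation rule (Code Z8 with Code Z9) does not apply to Code Z8 with Code Z7.
Every hazard code is within its cargo aircraft limit and no segregation rule is violated.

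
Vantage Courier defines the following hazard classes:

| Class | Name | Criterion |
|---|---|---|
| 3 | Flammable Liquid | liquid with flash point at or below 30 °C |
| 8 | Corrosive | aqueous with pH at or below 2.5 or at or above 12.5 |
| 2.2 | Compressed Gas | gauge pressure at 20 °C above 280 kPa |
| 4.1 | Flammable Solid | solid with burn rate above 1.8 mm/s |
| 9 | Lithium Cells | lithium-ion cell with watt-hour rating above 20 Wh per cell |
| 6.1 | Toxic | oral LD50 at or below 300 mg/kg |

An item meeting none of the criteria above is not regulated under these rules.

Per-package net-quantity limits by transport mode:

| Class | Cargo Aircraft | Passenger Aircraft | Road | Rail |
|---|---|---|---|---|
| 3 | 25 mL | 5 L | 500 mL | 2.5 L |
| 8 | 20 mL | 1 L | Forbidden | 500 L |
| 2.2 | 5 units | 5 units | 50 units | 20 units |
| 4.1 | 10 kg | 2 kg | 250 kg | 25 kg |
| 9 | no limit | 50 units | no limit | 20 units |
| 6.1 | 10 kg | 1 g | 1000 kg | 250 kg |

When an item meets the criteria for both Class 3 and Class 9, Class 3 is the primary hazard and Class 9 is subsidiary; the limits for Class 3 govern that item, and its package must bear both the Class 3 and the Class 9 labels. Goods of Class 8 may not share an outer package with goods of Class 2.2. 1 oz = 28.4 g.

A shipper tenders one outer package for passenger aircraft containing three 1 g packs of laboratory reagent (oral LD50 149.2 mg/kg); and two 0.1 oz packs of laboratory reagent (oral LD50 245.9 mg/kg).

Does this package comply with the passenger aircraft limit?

No

Oral LD50 149.2 mg/kg meets the Class 6.1 criterion (Toxic), so the laboratory reagent is Class 6.1.
With oral LD50 245.9 mg/kg (≤ 300 mg/kg), the laboratory reagent falls in Class 6.1.
Class 6.1 net quantity: (three 1 g packs = 3 g) + (two 0.1 oz packs = 5.68 g) = 8.68 g.
8.68 g exceeds the passenger aircraft limit of 1 g for Class 6.1.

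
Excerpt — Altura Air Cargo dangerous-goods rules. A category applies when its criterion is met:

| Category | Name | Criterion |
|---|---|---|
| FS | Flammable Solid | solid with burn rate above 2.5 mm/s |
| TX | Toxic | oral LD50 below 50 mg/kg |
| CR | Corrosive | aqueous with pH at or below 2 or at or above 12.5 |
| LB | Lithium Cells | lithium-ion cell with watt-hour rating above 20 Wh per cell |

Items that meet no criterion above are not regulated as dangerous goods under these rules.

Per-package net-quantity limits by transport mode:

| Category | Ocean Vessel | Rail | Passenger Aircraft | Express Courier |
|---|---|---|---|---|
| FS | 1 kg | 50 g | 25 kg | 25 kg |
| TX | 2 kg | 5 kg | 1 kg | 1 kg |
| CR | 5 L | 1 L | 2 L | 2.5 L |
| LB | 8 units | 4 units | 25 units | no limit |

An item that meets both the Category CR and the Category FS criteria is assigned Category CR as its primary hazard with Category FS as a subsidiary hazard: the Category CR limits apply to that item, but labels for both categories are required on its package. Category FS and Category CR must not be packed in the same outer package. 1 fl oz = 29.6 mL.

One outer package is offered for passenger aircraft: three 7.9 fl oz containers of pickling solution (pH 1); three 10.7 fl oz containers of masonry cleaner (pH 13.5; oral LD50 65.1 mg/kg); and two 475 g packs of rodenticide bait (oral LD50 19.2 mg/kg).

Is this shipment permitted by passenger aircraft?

Pickling solution: pH 1 ≤ 2 → Category CR (Corrosive).
With pH 13.5 (≥ 12.5), the masonry cleaner falls in Category CR.
With oral LD50 19.2 mg/kg (< 50 mg/kg), the rodenticide bait falls in Category TX.
Category CR net quantity: (three 7.9 fl oz containers = 701.52 mL) + (three 10.7 fl oz containers = 950.16 mL) = 1651.68 mL.
1651.68 mL ≤ 2 L (passenger aircraft limit, Category CR) — within limit.
Category TX quantity: two 475 g packs = 950 g.
That is within the Category TX passenger aircraft limit of 1 kg.
The segregation rule (Category FS with Category CR) does not apply to Category CR with Category TX.
Every hazard category is within its passenger aircraft limit and no segregation rule is violated.

Yes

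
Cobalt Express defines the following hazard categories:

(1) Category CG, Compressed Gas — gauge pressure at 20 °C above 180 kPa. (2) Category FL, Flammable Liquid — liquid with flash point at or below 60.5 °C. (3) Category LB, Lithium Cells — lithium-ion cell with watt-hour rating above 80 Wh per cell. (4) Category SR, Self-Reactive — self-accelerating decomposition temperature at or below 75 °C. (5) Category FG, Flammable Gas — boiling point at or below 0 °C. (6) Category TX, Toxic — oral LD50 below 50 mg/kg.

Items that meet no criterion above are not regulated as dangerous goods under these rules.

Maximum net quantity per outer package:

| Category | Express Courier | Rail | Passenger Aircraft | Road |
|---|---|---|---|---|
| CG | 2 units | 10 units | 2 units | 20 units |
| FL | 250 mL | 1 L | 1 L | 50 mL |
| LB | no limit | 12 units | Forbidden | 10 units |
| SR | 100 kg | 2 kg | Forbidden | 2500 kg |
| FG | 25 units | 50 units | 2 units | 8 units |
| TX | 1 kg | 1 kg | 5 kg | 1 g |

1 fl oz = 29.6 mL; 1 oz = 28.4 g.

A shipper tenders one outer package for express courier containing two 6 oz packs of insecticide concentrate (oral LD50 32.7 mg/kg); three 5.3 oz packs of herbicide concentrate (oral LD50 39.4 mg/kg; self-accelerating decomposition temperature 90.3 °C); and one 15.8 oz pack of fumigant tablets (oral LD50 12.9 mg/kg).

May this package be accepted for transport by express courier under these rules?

The insecticide concentrate has oral LD50 32.7 mg/kg, which is < 50 mg/kg, so it is Category TX (Toxic).
The herbicide concentrate has oral LD50 39.4 mg/kg, which is < 50 mg/kg, so it is Category TX (Toxic).
With oral LD50 12.9 mg/kg (< 50 mg/kg), the fumigant tablets fall in Category TX.
Total Category TX: (two 6 oz packs = 340.8 g) + (three 5.3 oz packs = 451.56 g) + (one 15.8 oz pack = 448.72 g) = 1241.08 g.
1241.08 g > 1 kg (express courier limit, Category TX) — over the limit.

No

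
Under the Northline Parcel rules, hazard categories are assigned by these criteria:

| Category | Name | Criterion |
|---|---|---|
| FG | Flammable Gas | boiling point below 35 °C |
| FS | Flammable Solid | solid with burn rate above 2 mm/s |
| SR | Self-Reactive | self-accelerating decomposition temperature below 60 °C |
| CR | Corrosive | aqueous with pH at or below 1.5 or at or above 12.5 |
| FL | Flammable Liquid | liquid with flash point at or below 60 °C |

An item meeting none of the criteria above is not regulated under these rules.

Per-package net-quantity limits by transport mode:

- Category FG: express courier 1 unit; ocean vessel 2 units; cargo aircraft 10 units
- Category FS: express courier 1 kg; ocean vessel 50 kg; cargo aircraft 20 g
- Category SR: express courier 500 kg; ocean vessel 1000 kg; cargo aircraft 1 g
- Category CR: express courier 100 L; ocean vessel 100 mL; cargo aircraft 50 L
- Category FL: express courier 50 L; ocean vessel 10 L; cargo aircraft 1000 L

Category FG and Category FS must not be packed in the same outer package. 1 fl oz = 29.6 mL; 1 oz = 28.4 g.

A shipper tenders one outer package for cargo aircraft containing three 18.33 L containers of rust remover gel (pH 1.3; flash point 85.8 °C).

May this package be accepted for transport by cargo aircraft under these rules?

No

Rust remover gel: pH 1.3 ≤ 1.5 → Category CR (Corrosive).
Category CR quantity: three 18.33 L containers = 54.99 L.
That exceeds the Category CR cargo aircraft limit of 50 L.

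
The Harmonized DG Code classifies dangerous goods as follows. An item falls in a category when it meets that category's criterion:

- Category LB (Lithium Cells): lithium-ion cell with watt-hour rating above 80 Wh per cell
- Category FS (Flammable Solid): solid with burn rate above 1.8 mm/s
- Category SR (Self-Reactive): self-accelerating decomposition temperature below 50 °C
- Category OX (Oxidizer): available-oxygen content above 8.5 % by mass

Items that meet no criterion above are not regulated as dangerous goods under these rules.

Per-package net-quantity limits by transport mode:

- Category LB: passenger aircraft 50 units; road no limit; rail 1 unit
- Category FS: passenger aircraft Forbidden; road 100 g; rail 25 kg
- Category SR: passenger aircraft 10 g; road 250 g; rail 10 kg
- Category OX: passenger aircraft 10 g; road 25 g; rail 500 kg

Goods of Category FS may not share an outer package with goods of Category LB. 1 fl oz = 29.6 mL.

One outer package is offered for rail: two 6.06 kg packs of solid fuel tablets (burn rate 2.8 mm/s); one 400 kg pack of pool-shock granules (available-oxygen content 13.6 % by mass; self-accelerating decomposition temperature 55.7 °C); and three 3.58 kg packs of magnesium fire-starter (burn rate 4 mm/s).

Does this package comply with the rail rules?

Burn rate 2.8 mm/s meets the Category FS criterion (Flammable Solid), so the solid fuel tablets are Category FS.
Pool-shock granules: available-oxygen content 13.6 % by mass > 8.5 % by mass → Category OX (Oxidizer).
With burn rate 4 mm/s (> 1.8 mm/s), the magnesium fire-starter falls in Category FS.
Category FS net quantity: (two 6.06 kg packs = 12.12 kg) + (three 3.58 kg packs = 10.74 kg) = 22.86 kg.
That is within the Category FS rail limit of 25 kg.
Category OX quantity: 400 kg.
That is within the Category OX rail limit of 500 kg.
The segregation rule (Category FS with Category LB) does not apply to Category FS with Category OX.
Every hazard category is within its rail limit and no segregation rule is violated.

Yes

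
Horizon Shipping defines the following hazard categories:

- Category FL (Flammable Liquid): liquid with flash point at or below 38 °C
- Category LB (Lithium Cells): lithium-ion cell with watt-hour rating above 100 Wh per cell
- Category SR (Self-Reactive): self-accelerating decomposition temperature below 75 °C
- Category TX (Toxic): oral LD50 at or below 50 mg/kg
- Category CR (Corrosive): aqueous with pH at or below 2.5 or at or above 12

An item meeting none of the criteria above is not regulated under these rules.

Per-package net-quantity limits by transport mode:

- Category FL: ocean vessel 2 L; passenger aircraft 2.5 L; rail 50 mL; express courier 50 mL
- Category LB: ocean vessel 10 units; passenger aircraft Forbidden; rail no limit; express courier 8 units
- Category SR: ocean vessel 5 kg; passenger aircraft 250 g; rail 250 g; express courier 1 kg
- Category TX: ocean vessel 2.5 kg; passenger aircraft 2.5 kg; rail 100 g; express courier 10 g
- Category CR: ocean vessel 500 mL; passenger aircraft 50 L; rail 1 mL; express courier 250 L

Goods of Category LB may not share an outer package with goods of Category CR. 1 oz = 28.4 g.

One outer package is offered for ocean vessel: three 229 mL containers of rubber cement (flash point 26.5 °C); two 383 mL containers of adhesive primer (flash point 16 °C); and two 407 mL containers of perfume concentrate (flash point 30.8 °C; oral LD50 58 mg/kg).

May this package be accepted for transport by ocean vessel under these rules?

No

Flash point 26.5 °C meets the Category FL criterion (Flammable Liquid), so the rubber cement is Category FL.
Flash point 16 °C meets the Category FL criterion (Flammable Liquid), so the adhesive primer is Category FL.
With flash point 30.8 °C (≤ 38 °C), the perfume concentrate falls in Category FL.
Category FL net quantity: (three 229 mL containers = 687 mL) + (two 383 mL containers = 766 mL) + (two 407 mL containers = 814 mL) = 2.267 L.
2.267 L > 2 L (ocean vessel limit, Category FL) — over the limit.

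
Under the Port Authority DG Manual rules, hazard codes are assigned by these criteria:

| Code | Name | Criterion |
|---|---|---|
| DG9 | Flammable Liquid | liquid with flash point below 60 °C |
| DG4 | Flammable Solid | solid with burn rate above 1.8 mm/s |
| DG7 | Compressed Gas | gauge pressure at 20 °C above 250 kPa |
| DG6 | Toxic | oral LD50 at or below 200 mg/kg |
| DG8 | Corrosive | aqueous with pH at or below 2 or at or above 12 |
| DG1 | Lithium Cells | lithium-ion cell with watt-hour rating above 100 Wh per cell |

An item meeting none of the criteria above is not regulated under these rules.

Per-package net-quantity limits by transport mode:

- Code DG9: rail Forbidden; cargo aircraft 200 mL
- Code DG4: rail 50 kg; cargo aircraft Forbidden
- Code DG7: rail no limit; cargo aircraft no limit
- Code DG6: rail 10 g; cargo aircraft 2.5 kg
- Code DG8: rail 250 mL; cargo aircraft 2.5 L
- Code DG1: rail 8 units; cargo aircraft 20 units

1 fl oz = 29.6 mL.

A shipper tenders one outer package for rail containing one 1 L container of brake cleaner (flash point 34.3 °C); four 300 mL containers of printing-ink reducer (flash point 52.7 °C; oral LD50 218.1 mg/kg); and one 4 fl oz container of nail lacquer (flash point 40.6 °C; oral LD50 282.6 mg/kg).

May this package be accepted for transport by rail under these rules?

With flash point 34.3 °C (< 60 °C), the brake cleaner falls in Code DG9.
Flash point 52.7 °C meets the Code DG9 criterion (Flammable Liquid), so the printing-ink reducer is Code DG9.
Nail lacquer: flash point 40.6 °C < 60 °C → Code DG9 (Flammable Liquid).
Total Code DG9: 1 L + (four 300 mL containers = 1.2 L) + (one 4 fl oz container = 118.4 mL) = 2318.4 mL.
Code DG9 is Forbidden by rail.

No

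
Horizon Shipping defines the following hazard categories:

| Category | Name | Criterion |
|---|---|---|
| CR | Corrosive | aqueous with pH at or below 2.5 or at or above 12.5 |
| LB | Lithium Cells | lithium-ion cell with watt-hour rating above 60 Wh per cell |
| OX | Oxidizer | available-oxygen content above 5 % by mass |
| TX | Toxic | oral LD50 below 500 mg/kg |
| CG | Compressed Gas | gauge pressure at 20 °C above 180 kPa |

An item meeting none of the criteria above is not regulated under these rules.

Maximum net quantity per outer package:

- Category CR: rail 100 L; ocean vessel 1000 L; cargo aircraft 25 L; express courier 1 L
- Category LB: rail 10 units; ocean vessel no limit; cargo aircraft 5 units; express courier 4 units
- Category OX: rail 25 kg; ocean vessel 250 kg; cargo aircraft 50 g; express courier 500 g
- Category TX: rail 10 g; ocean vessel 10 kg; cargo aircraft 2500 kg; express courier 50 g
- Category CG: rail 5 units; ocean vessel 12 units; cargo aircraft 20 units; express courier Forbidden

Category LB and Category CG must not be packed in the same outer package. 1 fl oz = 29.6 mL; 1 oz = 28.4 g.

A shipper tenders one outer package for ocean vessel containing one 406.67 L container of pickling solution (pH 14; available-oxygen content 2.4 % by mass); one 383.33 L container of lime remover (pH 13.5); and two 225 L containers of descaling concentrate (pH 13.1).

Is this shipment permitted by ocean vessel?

No

With pH 14 (≥ 12.5), the pickling solution falls in Category CR.
pH 13.5 meets the Category CR criterion (Corrosive), so the lime remover is Category CR.
The descaling concentrate has pH 13.1, which is ≥ 12.5, so it is Category CR (Corrosive).
Category CR net quantity: 406.67 L + 383.33 L + (two 225 L containers = 450 L) = 1240 L.
1240 L exceeds the ocean vessel limit of 1000 L for Category CR.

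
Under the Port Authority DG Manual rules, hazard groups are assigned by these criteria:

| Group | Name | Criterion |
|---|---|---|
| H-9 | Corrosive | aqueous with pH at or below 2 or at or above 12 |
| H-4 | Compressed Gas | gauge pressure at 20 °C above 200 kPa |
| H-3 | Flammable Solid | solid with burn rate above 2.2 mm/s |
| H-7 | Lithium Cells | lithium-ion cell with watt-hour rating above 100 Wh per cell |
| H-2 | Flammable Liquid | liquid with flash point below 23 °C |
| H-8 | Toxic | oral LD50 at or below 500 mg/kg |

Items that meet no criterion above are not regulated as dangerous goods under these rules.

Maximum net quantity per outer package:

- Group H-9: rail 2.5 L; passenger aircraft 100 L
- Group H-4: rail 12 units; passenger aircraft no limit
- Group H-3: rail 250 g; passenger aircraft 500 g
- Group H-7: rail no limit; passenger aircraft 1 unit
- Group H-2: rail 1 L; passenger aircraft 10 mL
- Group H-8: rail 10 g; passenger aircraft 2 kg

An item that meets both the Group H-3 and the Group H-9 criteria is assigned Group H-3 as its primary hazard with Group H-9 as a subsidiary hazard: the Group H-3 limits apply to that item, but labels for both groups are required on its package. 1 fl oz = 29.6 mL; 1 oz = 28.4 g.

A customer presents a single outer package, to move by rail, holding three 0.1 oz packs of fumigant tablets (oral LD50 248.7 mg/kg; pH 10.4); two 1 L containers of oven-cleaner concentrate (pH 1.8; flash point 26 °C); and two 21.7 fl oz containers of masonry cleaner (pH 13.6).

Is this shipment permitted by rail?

No

Oral LD50 248.7 mg/kg meets the Group H-8 criterion (Toxic), so the fumigant tablets are Group H-8.
With pH 1.8 (≤ 2), the oven-cleaner concentrate falls in Group H-9.
pH 13.6 meets the Group H-9 criterion (Corrosive), so the masonry cleaner is Group H-9.
Total Group H-9: (two 1 L containers = 2 L) + (two 21.7 fl oz containers = 1284.64 mL) = 3284.64 mL.
That exceeds the Group H-9 rail limit of 2.5 L.
Group H-8 quantity: three 0.1 oz packs = 8.52 g.
8.52 g ≤ 10 g (rail limit, Group H-8) — within limit.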